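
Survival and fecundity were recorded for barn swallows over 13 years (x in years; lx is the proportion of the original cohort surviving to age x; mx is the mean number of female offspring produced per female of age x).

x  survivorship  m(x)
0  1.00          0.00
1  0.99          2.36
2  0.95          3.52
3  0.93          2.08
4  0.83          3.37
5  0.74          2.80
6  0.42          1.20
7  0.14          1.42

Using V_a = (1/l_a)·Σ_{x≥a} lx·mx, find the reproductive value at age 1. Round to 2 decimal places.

lx·mx for x ≥ 1: 2.3364, 3.344, 1.9344, 2.7971, 2.072, 0.504, 0.1988 → sum = 13.1867
V_1 = 13.1867 / l_1 = 13.1867 / 0.99 = 13.319899… → 13.32

13.32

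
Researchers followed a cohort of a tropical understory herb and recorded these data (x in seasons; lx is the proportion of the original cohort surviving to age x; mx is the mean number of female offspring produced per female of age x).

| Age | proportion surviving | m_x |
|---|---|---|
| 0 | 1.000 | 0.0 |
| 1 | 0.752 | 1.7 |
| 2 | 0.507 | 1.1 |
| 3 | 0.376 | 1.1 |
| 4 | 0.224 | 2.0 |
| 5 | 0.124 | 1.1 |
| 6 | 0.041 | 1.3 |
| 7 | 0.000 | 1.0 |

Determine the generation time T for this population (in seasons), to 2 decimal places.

lx·mx: 0, 1.2784, 0.5577, 0.4136, 0.448, 0.1364, 0.0533, 0 → R0 = 2.8874
x·lx·mx: 0, 1.2784, 1.1154, 1.2408, 1.792, 0.682, 0.3198, 0 → Σ = 6.4284
T = 6.4284 / 2.8874 = 2.226363… → 2.23

2.23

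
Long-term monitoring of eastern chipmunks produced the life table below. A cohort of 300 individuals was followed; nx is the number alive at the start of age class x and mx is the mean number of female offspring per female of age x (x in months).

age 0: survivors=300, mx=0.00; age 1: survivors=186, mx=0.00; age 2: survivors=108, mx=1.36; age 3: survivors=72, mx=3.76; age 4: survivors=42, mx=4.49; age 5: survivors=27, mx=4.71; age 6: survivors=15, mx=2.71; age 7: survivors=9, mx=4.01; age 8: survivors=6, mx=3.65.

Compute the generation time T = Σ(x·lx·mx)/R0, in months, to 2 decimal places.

lx = nx/n0 = nx/300: 1, 0.62, 0.36, 0.24, 0.14, 0.09, 0.05, 0.03, 0.02
lx·mx: 0, 0, 0.4896, 0.9024, 0.6286, 0.4239, 0.1355, 0.1203, 0.073 → R0 = 2.7733
x·lx·mx: 0, 0, 0.9792, 2.7072, 2.5144, 2.1195, 0.813, 0.8421, 0.584 → Σ = 10.5594
T = 10.5594 / 2.7733 = 3.807522… → 3.81

3.81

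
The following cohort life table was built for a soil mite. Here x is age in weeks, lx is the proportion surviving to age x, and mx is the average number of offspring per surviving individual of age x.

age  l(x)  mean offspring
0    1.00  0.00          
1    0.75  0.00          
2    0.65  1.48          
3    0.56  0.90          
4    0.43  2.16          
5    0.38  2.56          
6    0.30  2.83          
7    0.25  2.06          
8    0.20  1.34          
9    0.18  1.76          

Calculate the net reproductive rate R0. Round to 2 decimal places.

5.32

lx·mx by age: 0, 0, 0.962, 0.504, 0.9288, 0.9728, 0.849, 0.515, 0.268, 0.3168
R0 = Σ lx·mx = 5.3164 → 5.32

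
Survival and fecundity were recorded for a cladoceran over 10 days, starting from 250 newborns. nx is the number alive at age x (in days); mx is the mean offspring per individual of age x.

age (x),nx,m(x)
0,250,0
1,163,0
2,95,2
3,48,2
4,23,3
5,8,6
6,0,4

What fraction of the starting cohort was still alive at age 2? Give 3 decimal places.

l_2 = n_2/n_0 = 95/250 = 0.38 → 0.380

0.380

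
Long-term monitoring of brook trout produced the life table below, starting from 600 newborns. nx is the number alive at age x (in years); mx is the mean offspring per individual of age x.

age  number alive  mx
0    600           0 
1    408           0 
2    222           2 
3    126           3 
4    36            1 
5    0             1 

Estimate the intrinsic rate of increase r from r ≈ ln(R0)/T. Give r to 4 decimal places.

0.1417

lx = nx/n0 = nx/600: 1, 0.68, 0.37, 0.21, 0.06, 0
R0 = Σ lx·mx = 0 + 0 + 0.74 + 0.63 + 0.06 + 0 = 1.43
Σ x·lx·mx = 3.61; T = 3.61/1.43 = 2.52448…
r ≈ ln(R0)/T = ln(1.43)/2.52448… = 0.141683… → 0.1417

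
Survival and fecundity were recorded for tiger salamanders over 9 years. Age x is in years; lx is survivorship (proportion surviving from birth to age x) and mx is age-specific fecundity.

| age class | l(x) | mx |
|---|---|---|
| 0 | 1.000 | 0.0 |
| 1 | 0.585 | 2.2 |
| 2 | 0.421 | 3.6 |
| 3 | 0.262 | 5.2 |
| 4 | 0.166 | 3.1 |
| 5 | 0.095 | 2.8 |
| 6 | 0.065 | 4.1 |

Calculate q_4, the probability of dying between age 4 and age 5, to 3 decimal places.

q_4 = (l_4 − l_5) / l_4 = (0.166 − 0.095) / 0.166
     = 0.071 / 0.166 = 0.427711… → 0.428

0.428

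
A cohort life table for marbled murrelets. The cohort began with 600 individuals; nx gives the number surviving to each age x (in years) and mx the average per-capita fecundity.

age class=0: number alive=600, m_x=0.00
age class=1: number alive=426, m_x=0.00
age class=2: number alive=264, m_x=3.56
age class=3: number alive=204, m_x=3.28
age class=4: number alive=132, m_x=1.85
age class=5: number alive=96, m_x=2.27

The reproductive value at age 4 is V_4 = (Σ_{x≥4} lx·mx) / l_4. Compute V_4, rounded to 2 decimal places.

lx = nx/n0 = nx/600: 1, 0.71, 0.44, 0.34, 0.22, 0.16
lx·mx for x ≥ 4: 0.407, 0.3632 → sum = 0.7702
V_4 = 0.7702 / l_4 = 0.7702 / 0.22 = 3.500909… → 3.50

3.50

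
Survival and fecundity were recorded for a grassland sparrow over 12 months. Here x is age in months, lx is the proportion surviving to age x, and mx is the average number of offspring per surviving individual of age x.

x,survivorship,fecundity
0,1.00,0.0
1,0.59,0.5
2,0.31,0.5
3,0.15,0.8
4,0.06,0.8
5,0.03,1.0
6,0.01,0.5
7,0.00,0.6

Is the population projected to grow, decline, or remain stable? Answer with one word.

declining

R0 = Σ lx·mx = 0 + 0.295 + 0.155 + 0.12 + 0.048 + 0.03 + 0.005 + 0 = 0.653
R0 < 1, so the population is declining.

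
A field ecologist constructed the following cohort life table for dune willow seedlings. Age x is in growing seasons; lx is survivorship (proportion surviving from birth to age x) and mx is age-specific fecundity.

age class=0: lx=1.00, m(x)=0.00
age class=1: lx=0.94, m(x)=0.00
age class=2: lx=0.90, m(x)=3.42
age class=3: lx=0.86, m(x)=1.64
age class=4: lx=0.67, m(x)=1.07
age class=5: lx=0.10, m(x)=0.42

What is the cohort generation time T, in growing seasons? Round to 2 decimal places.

2.57

lx·mx: 0, 0, 3.078, 1.4104, 0.7169, 0.042 → R0 = 5.2473
x·lx·mx: 0, 0, 6.156, 4.2312, 2.8676, 0.21 → Σ = 13.4648
T = 13.4648 / 5.2473 = 2.566043… → 2.57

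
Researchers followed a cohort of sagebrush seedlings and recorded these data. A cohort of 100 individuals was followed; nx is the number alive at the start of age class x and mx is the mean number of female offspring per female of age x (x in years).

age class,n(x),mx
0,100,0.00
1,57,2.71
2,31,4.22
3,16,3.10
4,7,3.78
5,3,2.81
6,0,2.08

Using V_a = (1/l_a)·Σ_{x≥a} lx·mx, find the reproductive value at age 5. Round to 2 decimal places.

lx = nx/n0 = nx/100: 1, 0.57, 0.31, 0.16, 0.07, 0.03, 0
lx·mx for x ≥ 5: 0.0843, 0 → sum = 0.0843
V_5 = 0.0843 / l_5 = 0.0843 / 0.03 = 2.81 → 2.81

2.81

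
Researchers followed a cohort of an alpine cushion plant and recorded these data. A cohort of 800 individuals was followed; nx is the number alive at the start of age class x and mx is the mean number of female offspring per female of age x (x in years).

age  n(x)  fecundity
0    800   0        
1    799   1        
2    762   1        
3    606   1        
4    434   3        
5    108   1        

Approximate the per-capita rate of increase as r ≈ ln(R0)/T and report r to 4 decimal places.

lx = nx/n0 = nx/800: 1, 0.99875, 0.9525, 0.7575, 0.5425, 0.135
R0 = Σ lx·mx = 0 + 0.99875 + 0.9525 + 0.7575 + 1.6275 + 0.135 = 4.47125
Σ x·lx·mx = 12.36125; T = 12.36125/4.47125 = 2.76461…
r ≈ ln(R0)/T = ln(4.47125)/2.76461… = 0.541729… → 0.5417

0.5417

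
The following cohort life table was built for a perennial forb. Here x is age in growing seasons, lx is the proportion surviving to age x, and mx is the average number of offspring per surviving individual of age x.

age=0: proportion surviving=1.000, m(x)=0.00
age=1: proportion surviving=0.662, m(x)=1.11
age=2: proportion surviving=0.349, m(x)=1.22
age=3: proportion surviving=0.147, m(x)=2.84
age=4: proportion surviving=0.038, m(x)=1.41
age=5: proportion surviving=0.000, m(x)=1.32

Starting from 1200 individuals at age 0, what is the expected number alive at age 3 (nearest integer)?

Expected survivors = N0 · l_3 = 1200 × 0.147 = 176.4 → 176

176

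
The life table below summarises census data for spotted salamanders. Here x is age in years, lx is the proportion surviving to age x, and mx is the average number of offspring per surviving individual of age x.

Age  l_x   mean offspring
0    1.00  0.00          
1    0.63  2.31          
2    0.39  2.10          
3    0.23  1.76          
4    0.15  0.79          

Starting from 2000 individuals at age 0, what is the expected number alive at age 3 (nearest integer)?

460

Expected survivors = N0 · l_3 = 2000 × 0.23 = 460 → 460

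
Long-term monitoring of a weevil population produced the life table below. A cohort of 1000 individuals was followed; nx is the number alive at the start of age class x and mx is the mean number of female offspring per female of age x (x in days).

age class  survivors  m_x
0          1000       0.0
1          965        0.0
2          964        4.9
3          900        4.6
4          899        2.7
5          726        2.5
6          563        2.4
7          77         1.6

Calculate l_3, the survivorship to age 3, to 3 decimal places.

l_3 = n_3/n_0 = 900/1000 = 0.9 → 0.900

0.900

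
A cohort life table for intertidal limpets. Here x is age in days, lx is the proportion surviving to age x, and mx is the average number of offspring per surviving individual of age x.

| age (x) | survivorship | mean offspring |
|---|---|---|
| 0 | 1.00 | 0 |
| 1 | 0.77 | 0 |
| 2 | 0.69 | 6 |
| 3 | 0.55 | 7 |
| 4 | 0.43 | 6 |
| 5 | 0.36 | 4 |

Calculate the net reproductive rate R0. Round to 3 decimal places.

12.010

lx·mx by age: 0, 0, 4.14, 3.85, 2.58, 1.44
R0 = Σ lx·mx = 12.01 → 12.010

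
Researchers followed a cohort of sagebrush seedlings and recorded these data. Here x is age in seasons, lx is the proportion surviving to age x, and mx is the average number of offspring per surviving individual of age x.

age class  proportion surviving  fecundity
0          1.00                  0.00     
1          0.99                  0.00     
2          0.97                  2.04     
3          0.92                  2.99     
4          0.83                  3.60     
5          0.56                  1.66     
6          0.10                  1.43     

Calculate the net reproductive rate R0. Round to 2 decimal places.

8.79

lx·mx by age: 0, 0, 1.9788, 2.7508, 2.988, 0.9296, 0.143
R0 = Σ lx·mx = 8.7902 → 8.79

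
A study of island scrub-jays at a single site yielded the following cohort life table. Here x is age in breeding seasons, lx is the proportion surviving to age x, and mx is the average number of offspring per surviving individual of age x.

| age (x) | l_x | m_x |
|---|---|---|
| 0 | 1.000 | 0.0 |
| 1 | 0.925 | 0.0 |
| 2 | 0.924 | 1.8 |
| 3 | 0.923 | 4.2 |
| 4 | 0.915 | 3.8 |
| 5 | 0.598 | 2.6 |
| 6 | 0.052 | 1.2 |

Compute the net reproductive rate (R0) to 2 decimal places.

10.63

lx·mx by age: 0, 0, 1.6632, 3.8766, 3.477, 1.5548, 0.0624
R0 = Σ lx·mx = 10.634 → 10.63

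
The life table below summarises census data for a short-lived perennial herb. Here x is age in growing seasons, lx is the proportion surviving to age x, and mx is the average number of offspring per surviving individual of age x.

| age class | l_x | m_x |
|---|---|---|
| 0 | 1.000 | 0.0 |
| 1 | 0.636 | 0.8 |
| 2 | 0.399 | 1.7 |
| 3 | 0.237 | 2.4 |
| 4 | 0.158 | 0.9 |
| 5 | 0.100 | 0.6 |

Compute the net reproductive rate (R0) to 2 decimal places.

lx·mx by age: 0, 0.5088, 0.6783, 0.5688, 0.1422, 0.06
R0 = Σ lx·mx = 1.9581 → 1.96

1.96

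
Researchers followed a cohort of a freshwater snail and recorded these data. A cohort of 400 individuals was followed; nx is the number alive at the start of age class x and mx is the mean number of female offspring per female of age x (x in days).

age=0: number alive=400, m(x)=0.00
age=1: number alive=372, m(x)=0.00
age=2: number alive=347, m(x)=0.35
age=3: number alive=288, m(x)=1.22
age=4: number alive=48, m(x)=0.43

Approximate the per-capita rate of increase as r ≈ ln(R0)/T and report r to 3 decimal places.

0.075

lx = nx/n0 = nx/400: 1, 0.93, 0.8675, 0.72, 0.12
R0 = Σ lx·mx = 0 + 0 + 0.30363… + 0.8784 + 0.0516 = 1.233625
Σ x·lx·mx = 3.44885; T = 3.44885/1.233625 = 2.7957…
r ≈ ln(R0)/T = ln(1.233625)/2.7957… = 0.0751… → 0.075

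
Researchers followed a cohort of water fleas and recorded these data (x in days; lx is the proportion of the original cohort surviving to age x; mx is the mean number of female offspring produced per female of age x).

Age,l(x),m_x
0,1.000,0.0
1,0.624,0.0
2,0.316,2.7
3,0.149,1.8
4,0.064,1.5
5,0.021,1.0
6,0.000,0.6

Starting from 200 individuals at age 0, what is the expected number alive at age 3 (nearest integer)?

30

Expected survivors = N0 · l_3 = 200 × 0.149 = 29.8 → 30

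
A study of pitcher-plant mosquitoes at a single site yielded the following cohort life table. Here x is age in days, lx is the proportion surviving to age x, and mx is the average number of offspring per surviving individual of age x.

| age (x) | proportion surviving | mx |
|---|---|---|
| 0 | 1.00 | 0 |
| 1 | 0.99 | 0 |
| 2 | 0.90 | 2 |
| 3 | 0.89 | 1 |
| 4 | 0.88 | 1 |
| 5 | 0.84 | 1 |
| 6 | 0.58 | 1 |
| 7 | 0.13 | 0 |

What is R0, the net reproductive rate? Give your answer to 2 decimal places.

lx·mx by age: 0, 0, 1.8, 0.89, 0.88, 0.84, 0.58, 0
R0 = Σ lx·mx = 4.99 → 4.99

4.99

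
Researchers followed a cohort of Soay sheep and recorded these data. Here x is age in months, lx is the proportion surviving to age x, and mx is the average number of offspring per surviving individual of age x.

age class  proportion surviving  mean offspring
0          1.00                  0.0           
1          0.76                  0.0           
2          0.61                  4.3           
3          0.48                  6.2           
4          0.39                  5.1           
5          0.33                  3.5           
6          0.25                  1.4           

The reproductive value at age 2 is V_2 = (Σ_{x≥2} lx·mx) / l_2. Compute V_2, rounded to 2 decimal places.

lx·mx for x ≥ 2: 2.623, 2.976, 1.989, 1.155, 0.35 → sum = 9.093
V_2 = 9.093 / l_2 = 9.093 / 0.61 = 14.906557… → 14.91

14.91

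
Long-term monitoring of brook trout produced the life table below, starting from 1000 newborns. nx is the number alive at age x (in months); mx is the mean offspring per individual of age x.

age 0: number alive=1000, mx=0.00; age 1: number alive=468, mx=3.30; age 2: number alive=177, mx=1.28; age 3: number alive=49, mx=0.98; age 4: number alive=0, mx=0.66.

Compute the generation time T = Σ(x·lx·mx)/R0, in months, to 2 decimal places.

1.18

lx = nx/n0 = nx/1000: 1, 0.468, 0.177, 0.049, 0
lx·mx: 0, 1.5444, 0.22656, 0.04802, 0 → R0 = 1.81898
x·lx·mx: 0, 1.5444, 0.45312, 0.14406, 0 → Σ = 2.14158
T = 2.14158 / 1.81898 = 1.177352… → 1.18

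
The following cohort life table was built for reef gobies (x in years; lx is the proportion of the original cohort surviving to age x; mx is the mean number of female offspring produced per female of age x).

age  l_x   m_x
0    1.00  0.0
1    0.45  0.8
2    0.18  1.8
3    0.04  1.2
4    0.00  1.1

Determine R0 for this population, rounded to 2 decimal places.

lx·mx by age: 0, 0.36, 0.324, 0.048, 0
R0 = Σ lx·mx = 0.732 → 0.73

0.73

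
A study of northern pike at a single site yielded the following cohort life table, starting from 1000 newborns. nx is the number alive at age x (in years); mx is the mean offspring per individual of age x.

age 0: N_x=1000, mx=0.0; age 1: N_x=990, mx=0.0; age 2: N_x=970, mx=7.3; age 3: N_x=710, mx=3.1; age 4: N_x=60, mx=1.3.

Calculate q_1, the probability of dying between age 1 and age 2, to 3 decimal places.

lx = nx/n0 = nx/1000: 1, 0.99, 0.97, 0.71, 0.06
q_1 = (l_1 − l_2) / l_1 = (0.99 − 0.97) / 0.99
     = 0.02 / 0.99 = 0.020202… → 0.020

0.020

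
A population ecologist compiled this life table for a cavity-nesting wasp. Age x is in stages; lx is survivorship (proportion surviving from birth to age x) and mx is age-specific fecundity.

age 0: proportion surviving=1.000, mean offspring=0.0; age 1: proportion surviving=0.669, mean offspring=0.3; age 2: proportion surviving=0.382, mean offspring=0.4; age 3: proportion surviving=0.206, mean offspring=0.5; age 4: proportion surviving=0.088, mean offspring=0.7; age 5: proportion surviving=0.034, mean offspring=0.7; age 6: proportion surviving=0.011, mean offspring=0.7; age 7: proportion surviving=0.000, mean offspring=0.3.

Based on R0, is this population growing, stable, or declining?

R0 = Σ lx·mx = 0 + 0.2007 + 0.1528 + 0.103 + 0.0616 + 0.0238 + 0.0077 + 0 = 0.5496
R0 < 1, so the population is declining.

declining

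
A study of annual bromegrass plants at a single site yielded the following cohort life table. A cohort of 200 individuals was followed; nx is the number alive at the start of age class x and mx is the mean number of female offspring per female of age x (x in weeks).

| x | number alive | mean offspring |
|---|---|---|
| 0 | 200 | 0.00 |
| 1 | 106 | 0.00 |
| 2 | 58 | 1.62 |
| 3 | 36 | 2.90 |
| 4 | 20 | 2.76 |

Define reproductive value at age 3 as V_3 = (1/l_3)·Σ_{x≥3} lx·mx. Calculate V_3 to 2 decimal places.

4.43

lx = nx/n0 = nx/200: 1, 0.53, 0.29, 0.18, 0.1
lx·mx for x ≥ 3: 0.522, 0.276 → sum = 0.798
V_3 = 0.798 / l_3 = 0.798 / 0.18 = 4.433333… → 4.43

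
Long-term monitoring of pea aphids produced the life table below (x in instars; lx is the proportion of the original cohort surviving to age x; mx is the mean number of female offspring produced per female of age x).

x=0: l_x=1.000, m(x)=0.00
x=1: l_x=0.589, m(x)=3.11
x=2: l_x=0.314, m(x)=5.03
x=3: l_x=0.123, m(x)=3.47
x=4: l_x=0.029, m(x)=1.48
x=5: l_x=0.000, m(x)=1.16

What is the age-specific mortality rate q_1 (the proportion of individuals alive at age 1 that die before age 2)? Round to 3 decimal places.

q_1 = (l_1 − l_2) / l_1 = (0.589 − 0.314) / 0.589
     = 0.275 / 0.589 = 0.466893… → 0.467

0.467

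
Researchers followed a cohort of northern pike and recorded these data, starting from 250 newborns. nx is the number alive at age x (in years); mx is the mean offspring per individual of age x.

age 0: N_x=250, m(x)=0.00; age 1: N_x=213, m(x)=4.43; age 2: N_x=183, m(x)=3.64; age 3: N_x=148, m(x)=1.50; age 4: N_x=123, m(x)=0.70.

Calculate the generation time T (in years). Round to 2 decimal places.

1.71

lx = nx/n0 = nx/250: 1, 0.852, 0.732, 0.592, 0.492
lx·mx: 0, 3.77436, 2.66448, 0.888, 0.3444 → R0 = 7.67124
x·lx·mx: 0, 3.77436, 5.32896, 2.664, 1.3776 → Σ = 13.14492
T = 13.14492 / 7.67124 = 1.713533… → 1.71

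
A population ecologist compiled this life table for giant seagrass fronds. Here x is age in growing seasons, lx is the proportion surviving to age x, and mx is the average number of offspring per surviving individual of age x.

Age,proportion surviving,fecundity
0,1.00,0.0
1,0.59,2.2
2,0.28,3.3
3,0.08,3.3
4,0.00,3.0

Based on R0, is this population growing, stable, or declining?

R0 = Σ lx·mx = 0 + 1.298 + 0.924 + 0.264 + 0 = 2.486
R0 > 1, so the population is growing.

growing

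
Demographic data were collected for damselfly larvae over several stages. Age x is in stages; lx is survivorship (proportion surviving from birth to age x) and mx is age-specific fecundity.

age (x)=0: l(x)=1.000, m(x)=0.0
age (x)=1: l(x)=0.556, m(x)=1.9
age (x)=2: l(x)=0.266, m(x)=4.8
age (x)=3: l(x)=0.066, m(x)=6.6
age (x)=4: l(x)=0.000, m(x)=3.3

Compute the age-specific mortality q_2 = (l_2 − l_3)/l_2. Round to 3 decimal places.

0.752

q_2 = (l_2 − l_3) / l_2 = (0.266 − 0.066) / 0.266
     = 0.2 / 0.266 = 0.75188… → 0.752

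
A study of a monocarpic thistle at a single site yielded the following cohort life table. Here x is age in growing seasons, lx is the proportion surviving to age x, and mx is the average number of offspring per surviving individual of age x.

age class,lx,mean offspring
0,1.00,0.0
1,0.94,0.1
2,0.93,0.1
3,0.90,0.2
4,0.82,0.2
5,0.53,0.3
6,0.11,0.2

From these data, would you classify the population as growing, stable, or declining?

declining

R0 = Σ lx·mx = 0 + 0.094 + 0.093 + 0.18 + 0.164 + 0.159 + 0.022 = 0.712
R0 < 1, so the population is declining.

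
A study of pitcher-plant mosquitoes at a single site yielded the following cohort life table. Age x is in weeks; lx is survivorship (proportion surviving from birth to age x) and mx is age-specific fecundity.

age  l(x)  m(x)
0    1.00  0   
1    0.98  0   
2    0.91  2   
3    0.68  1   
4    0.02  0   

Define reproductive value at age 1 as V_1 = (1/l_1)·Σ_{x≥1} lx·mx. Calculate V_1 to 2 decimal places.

2.55

lx·mx for x ≥ 1: 0, 1.82, 0.68, 0 → sum = 2.5
V_1 = 2.5 / l_1 = 2.5 / 0.98 = 2.55102… → 2.55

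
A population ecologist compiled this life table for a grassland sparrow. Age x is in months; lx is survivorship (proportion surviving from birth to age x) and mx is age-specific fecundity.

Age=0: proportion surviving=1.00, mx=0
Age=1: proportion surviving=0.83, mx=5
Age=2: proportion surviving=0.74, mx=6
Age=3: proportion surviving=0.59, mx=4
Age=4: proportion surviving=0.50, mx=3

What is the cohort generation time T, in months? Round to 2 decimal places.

2.10

lx·mx: 0, 4.15, 4.44, 2.36, 1.5 → R0 = 12.45
x·lx·mx: 0, 4.15, 8.88, 7.08, 6 → Σ = 26.11
T = 26.11 / 12.45 = 2.097189… → 2.10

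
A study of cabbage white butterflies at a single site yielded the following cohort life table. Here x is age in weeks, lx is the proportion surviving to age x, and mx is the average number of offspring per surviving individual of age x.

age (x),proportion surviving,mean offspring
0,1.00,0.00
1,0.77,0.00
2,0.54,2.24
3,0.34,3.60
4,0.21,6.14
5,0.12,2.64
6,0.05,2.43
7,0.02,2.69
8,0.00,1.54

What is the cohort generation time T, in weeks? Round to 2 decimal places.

3.31

lx·mx: 0, 0, 1.2096, 1.224, 1.2894, 0.3168, 0.1215, 0.0538, 0 → R0 = 4.2151
x·lx·mx: 0, 0, 2.4192, 3.672, 5.1576, 1.584, 0.729, 0.3766, 0 → Σ = 13.9384
T = 13.9384 / 4.2151 = 3.306778… → 3.31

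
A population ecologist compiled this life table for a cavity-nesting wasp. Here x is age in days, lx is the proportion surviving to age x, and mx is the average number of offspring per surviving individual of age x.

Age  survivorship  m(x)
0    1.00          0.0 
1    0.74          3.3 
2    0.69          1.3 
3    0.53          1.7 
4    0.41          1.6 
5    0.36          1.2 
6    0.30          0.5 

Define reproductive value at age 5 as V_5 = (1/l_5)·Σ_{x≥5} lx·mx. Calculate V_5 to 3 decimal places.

1.617

lx·mx for x ≥ 5: 0.432, 0.15 → sum = 0.582
V_5 = 0.582 / l_5 = 0.582 / 0.36 = 1.616667… → 1.617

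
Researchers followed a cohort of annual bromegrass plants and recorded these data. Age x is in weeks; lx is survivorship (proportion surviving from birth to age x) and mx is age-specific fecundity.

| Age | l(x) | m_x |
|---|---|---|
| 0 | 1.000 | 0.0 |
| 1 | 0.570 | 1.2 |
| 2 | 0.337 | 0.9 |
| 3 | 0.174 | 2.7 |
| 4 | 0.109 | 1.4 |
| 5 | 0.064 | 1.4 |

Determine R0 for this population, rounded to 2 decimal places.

1.70

lx·mx by age: 0, 0.684, 0.3033, 0.4698, 0.1526, 0.0896
R0 = Σ lx·mx = 1.6993 → 1.70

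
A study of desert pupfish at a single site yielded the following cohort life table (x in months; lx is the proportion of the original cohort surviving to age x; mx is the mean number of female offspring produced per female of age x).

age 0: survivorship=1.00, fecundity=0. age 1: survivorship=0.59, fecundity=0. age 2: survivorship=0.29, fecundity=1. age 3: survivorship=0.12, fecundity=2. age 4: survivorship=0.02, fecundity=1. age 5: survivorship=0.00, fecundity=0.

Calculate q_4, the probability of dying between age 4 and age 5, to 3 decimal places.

q_4 = (l_4 − l_5) / l_4 = (0.02 − 0) / 0.02
     = 0.02 / 0.02 = 1 → 1.000

1.000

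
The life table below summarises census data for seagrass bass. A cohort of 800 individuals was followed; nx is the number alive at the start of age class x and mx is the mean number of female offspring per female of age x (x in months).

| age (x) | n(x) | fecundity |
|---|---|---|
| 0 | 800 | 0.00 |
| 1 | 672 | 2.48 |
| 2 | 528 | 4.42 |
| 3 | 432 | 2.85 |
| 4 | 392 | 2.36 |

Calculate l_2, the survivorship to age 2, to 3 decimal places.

l_2 = n_2/n_0 = 528/800 = 0.66 → 0.660

0.660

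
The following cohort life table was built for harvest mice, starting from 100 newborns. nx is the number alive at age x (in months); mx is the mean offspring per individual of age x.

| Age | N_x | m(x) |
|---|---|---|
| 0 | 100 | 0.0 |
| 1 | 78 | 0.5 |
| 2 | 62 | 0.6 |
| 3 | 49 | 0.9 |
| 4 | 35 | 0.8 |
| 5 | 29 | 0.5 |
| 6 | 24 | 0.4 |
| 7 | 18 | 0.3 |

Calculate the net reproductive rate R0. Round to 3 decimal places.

lx = nx/n0 = nx/100: 1, 0.78, 0.62, 0.49, 0.35, 0.29, 0.24, 0.18
lx·mx by age: 0, 0.39, 0.372, 0.441, 0.28, 0.145, 0.096, 0.054
R0 = Σ lx·mx = 1.778 → 1.778

1.778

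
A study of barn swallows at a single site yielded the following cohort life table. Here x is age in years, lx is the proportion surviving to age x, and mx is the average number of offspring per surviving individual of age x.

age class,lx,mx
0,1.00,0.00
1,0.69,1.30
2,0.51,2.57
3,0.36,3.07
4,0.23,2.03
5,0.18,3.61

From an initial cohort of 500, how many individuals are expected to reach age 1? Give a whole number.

Expected survivors = N0 · l_1 = 500 × 0.69 = 345 → 345

345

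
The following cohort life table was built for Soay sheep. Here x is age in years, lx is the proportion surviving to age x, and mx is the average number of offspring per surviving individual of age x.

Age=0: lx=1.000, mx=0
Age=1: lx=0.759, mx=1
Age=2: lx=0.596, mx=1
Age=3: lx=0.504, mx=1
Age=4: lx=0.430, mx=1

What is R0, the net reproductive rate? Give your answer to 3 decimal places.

lx·mx by age: 0, 0.759, 0.596, 0.504, 0.43
R0 = Σ lx·mx = 2.289 → 2.289

2.289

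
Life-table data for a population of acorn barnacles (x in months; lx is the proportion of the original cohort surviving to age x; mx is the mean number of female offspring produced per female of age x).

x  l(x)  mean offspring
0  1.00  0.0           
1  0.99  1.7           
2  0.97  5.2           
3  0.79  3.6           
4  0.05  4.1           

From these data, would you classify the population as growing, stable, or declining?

R0 = Σ lx·mx = 0 + 1.683 + 5.044 + 2.844 + 0.205 = 9.776
R0 > 1, so the population is growing.

growing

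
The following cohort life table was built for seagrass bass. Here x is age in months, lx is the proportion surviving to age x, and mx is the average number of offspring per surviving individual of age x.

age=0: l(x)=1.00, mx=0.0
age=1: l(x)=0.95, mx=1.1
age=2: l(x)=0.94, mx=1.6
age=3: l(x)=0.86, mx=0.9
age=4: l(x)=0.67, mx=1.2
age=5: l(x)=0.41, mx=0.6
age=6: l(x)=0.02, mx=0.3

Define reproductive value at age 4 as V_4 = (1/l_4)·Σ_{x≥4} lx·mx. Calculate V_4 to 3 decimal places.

lx·mx for x ≥ 4: 0.804, 0.246, 0.006 → sum = 1.056
V_4 = 1.056 / l_4 = 1.056 / 0.67 = 1.576119… → 1.576

1.576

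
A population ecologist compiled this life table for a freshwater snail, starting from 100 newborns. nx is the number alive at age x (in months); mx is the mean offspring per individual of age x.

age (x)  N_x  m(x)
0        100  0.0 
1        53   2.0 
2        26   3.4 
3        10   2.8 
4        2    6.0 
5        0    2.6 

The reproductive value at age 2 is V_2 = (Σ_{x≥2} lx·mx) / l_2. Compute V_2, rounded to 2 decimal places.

4.94

lx = nx/n0 = nx/100: 1, 0.53, 0.26, 0.1, 0.02, 0
lx·mx for x ≥ 2: 0.884, 0.28, 0.12, 0 → sum = 1.284
V_2 = 1.284 / l_2 = 1.284 / 0.26 = 4.938462… → 4.94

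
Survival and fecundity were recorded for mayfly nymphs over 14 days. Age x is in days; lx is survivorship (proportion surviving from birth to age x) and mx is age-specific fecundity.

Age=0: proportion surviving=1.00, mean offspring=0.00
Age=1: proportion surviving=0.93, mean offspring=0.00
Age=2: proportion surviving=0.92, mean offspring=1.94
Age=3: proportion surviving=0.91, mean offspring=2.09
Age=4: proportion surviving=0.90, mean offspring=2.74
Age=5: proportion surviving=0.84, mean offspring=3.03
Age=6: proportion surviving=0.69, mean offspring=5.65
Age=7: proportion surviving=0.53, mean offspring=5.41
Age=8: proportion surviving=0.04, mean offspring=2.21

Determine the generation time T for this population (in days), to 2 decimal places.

4.89

lx·mx: 0, 0, 1.7848, 1.9019, 2.466, 2.5452, 3.8985, 2.8673, 0.0884 → R0 = 15.5521
x·lx·mx: 0, 0, 3.5696, 5.7057, 9.864, 12.726, 23.391, 20.0711, 0.7072 → Σ = 76.0346
T = 76.0346 / 15.5521 = 4.889025… → 4.89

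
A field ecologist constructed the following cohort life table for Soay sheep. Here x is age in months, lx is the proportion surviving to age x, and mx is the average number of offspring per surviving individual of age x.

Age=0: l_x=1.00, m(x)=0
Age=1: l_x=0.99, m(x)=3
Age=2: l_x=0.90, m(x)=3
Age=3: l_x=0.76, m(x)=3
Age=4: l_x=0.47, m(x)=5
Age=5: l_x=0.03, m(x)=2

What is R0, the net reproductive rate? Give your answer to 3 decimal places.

lx·mx by age: 0, 2.97, 2.7, 2.28, 2.35, 0.06
R0 = Σ lx·mx = 10.36 → 10.360

10.360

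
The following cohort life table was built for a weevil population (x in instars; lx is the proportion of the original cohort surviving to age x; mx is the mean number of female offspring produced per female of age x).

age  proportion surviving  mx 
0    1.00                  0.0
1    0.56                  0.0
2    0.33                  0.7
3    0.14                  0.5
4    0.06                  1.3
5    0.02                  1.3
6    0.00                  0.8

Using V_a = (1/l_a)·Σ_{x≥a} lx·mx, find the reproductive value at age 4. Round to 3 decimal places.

1.733

lx·mx for x ≥ 4: 0.078, 0.026, 0 → sum = 0.104
V_4 = 0.104 / l_4 = 0.104 / 0.06 = 1.733333… → 1.733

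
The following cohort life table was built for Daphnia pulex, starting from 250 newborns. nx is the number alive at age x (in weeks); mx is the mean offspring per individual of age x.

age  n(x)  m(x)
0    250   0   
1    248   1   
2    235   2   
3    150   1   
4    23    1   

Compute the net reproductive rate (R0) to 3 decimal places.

lx = nx/n0 = nx/250: 1, 0.992, 0.94, 0.6, 0.092
lx·mx by age: 0, 0.992, 1.88, 0.6, 0.092
R0 = Σ lx·mx = 3.564 → 3.564

3.564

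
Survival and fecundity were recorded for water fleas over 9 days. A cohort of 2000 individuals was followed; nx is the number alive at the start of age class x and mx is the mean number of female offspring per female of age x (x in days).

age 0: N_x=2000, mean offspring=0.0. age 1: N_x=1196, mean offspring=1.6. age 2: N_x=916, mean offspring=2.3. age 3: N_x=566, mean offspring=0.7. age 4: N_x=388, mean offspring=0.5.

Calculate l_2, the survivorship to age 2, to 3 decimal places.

0.458

l_2 = n_2/n_0 = 916/2000 = 0.458 → 0.458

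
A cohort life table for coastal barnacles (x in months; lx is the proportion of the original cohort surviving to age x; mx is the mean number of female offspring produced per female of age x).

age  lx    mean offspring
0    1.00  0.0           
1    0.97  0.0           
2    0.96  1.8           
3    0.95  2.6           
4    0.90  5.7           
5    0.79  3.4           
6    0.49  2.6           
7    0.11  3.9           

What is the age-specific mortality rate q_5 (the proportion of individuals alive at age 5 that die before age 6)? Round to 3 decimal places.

0.380

q_5 = (l_5 − l_6) / l_5 = (0.79 − 0.49) / 0.79
     = 0.3 / 0.79 = 0.379747… → 0.380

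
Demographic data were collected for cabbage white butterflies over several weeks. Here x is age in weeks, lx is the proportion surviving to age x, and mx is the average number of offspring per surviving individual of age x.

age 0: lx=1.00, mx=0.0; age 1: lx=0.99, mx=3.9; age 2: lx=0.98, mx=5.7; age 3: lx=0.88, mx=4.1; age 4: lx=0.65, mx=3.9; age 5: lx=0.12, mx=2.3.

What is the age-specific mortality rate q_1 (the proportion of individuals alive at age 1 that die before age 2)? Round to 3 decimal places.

q_1 = (l_1 − l_2) / l_1 = (0.99 − 0.98) / 0.99
     = 0.01 / 0.99 = 0.010101… → 0.010

0.010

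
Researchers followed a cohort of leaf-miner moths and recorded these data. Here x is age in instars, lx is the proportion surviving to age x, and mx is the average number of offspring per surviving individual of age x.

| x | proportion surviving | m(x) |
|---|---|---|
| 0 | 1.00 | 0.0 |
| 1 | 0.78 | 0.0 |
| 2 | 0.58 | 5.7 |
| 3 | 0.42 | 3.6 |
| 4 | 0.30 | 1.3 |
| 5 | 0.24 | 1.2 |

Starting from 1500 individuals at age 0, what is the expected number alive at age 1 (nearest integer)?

1170

Expected survivors = N0 · l_1 = 1500 × 0.78 = 1170 → 1170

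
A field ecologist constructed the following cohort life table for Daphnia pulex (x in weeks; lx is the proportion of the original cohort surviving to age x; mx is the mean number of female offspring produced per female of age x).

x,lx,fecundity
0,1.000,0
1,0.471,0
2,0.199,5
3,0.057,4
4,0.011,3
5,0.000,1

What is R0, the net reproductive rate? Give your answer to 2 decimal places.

1.26

lx·mx by age: 0, 0, 0.995, 0.228, 0.033, 0
R0 = Σ lx·mx = 1.256 → 1.26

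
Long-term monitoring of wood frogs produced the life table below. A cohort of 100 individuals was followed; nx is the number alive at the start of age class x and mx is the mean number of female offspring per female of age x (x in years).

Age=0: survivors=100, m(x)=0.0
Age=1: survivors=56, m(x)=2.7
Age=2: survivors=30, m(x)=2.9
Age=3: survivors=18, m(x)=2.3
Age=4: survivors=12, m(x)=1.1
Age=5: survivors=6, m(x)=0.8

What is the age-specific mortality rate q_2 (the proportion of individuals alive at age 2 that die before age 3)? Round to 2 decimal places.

lx = nx/n0 = nx/100: 1, 0.56, 0.3, 0.18, 0.12, 0.06
q_2 = (l_2 − l_3) / l_2 = (0.3 − 0.18) / 0.3
     = 0.12 / 0.3 = 0.4 → 0.40

0.40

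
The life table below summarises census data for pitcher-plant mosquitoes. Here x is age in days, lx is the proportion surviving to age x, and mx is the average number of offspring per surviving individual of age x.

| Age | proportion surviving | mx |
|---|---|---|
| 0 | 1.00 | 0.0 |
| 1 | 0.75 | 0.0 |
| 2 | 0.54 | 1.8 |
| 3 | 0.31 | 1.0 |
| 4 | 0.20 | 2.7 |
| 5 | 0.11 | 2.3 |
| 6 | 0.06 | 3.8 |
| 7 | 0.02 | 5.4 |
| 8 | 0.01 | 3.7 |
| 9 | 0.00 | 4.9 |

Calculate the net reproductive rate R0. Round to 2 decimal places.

lx·mx by age: 0, 0, 0.972, 0.31, 0.54, 0.253, 0.228, 0.108, 0.037, 0
R0 = Σ lx·mx = 2.448 → 2.45

2.45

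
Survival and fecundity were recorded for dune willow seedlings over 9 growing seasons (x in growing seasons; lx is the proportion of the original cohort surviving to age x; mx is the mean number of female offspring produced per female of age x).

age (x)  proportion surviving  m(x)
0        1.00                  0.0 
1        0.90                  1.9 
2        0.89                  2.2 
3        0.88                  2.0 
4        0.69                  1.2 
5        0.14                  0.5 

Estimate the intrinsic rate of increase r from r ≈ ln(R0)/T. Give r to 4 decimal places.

R0 = Σ lx·mx = 0 + 1.71 + 1.958 + 1.76 + 0.828 + 0.07 = 6.326
Σ x·lx·mx = 14.568; T = 14.568/6.326 = 2.30288…
r ≈ ln(R0)/T = ln(6.326)/2.30288… = 0.801028… → 0.8010

0.8010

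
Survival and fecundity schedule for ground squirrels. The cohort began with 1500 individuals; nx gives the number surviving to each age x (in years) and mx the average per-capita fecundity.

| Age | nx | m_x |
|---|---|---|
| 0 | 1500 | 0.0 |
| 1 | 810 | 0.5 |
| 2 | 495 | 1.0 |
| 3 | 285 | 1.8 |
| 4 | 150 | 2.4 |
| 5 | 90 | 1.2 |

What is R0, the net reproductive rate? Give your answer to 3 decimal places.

1.254

lx = nx/n0 = nx/1500: 1, 0.54, 0.33, 0.19, 0.1, 0.06
lx·mx by age: 0, 0.27, 0.33, 0.342, 0.24, 0.072
R0 = Σ lx·mx = 1.254 → 1.254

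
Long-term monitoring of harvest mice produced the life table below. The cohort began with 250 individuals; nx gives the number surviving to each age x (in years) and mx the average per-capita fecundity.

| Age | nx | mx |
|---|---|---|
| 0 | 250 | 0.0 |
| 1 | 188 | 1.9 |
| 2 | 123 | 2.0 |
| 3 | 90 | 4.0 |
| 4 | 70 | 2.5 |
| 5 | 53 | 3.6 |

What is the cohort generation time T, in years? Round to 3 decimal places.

2.696

lx = nx/n0 = nx/250: 1, 0.752, 0.492, 0.36, 0.28, 0.212
lx·mx: 0, 1.4288, 0.984, 1.44, 0.7, 0.7632 → R0 = 5.316
x·lx·mx: 0, 1.4288, 1.968, 4.32, 2.8, 3.816 → Σ = 14.3328
T = 14.3328 / 5.316 = 2.696163… → 2.696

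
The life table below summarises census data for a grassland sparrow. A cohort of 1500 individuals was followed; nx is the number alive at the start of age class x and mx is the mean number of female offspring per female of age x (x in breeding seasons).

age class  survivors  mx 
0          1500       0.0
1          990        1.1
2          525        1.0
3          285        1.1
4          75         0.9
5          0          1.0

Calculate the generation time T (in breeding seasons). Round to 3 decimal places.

lx = nx/n0 = nx/1500: 1, 0.66, 0.35, 0.19, 0.05, 0
lx·mx: 0, 0.726, 0.35, 0.209, 0.045, 0 → R0 = 1.33
x·lx·mx: 0, 0.726, 0.7, 0.627, 0.18, 0 → Σ = 2.233
T = 2.233 / 1.33 = 1.678947… → 1.679

1.679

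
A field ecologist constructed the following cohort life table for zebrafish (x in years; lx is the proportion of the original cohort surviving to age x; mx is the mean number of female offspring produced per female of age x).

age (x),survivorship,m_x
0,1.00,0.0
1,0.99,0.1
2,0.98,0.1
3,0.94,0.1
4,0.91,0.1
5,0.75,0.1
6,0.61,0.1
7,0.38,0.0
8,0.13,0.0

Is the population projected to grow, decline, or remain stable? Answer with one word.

R0 = Σ lx·mx = 0 + 0.099 + 0.098 + 0.094 + 0.091 + 0.075 + 0.061 + 0 + 0 = 0.518
R0 < 1, so the population is declining.

declining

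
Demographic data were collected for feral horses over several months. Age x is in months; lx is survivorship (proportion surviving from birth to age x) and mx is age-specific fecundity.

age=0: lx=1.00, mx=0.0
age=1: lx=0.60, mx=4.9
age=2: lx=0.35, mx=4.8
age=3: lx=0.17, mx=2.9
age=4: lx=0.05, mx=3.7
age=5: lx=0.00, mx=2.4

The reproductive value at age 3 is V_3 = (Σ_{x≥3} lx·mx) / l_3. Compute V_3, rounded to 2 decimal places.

3.99

lx·mx for x ≥ 3: 0.493, 0.185, 0 → sum = 0.678
V_3 = 0.678 / l_3 = 0.678 / 0.17 = 3.988235… → 3.99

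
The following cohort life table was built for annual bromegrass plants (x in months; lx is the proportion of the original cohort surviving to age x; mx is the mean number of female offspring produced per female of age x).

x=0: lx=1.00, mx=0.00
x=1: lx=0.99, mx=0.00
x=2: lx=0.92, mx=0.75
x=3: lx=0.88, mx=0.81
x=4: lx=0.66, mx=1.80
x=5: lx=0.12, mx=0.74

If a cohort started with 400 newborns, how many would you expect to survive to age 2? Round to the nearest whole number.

Expected survivors = N0 · l_2 = 400 × 0.92 = 368 → 368

368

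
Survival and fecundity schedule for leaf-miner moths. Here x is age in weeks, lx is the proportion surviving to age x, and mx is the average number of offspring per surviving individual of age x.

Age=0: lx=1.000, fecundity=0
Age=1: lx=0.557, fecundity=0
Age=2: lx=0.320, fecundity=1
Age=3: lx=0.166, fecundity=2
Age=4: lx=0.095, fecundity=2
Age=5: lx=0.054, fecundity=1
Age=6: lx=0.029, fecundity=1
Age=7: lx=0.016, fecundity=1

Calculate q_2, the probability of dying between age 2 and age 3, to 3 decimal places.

0.481

q_2 = (l_2 − l_3) / l_2 = (0.32 − 0.166) / 0.32
     = 0.154 / 0.32 = 0.48125 → 0.481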